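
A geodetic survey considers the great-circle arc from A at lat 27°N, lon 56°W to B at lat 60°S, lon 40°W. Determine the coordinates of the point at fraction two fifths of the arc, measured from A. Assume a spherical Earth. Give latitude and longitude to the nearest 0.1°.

Convert each endpoint to a unit vector on the sphere (x = cos φ cos λ, y = cos φ sin λ, z = sin φ).
The central angle between the endpoints is δ = arccos(p₁·p₂) ≈ 1.536 rad (88.0°).
Interpolate at f = 2/5 with slerp weights a = sin((1−f)δ)/sin δ ≈ 0.797, b = sin(fδ)/sin δ ≈ 0.577.
p = a·p₁ + b·p₂ ≈ (0.618, -0.774, -0.138); φ = arcsin(p_z) ≈ -7.91°, λ = atan2(p_y, p_x) ≈ -51.40°.

≈ lat 7.9°S, lon 51.4°W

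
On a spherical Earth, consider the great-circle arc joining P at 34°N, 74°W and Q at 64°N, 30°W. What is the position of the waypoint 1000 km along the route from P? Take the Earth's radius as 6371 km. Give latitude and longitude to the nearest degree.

≈ 42°N, 68°W

Convert each endpoint to a unit vector on the sphere (x = cos φ cos λ, y = cos φ sin λ, z = sin φ).
The central angle between the endpoints is δ = arccos(p₁·p₂) ≈ 0.701 rad (40.2°). The total great-circle distance is δ·R ≈ 0.701 × 6371 ≈ 4468 km, so the target fraction is f = 1000/4468 ≈ 0.224.
Interpolate at f ≈ 0.224 with slerp weights a = sin((1−f)δ)/sin δ ≈ 0.803, b = sin(fδ)/sin δ ≈ 0.242.
p = a·p₁ + b·p₂ ≈ (0.275, -0.693, 0.667); φ = arcsin(p_z) ≈ 41.80°, λ = atan2(p_y, p_x) ≈ -68.32°.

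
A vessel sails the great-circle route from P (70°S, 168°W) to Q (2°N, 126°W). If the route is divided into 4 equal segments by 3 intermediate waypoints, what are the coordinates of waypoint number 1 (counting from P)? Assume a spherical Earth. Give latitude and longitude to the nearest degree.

Write both endpoints as unit vectors p₁, p₂ with components (cos φ cos λ, cos φ sin λ, sin φ).
The central angle between the endpoints is δ = arccos(p₁·p₂) ≈ 1.348 rad (77.2°).
Interpolate at f = 1/4 with slerp weights a = sin((1−f)δ)/sin δ ≈ 0.869, b = sin(fδ)/sin δ ≈ 0.339.
p = a·p₁ + b·p₂ ≈ (-0.490, -0.336, -0.805); φ = arcsin(p_z) ≈ -53.57°, λ = atan2(p_y, p_x) ≈ -145.56°.

≈ (54°S, 146°W)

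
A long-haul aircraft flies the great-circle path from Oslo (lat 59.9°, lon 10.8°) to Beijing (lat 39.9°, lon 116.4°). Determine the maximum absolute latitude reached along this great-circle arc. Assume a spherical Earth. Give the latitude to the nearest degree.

≈ 65°

The great circle lies in the plane with unit normal n̂ = (p₁ × p₂)/|p₁ × p₂|.
Here n̂_z ≈ +0.415; the vertex latitude is φ_max = arccos|n̂_z| ≈ 65.5°.
Check via Clairaut: cos φ_max = |cos φ₁| · sin C = cos(59.9°)·sin(55.9°) ≈ 0.415, again giving ≈ 65.5°.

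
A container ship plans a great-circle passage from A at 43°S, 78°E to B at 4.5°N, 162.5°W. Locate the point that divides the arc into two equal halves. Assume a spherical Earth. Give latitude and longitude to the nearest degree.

Write both endpoints as unit vectors p₁, p₂ with components (cos φ cos λ, cos φ sin λ, sin φ).
The central angle between the endpoints is δ = arccos(p₁·p₂) ≈ 1.996 rad (114.4°).
Interpolate at f = 1/2 with slerp weights a = sin((1−f)δ)/sin δ ≈ 0.923, b = sin(fδ)/sin δ ≈ 0.923.
p = a·p₁ + b·p₂ ≈ (-0.737, 0.383, -0.557); φ = arcsin(p_z) ≈ -33.83°, λ = atan2(p_y, p_x) ≈ 152.51°.

≈ 34°S, 153°E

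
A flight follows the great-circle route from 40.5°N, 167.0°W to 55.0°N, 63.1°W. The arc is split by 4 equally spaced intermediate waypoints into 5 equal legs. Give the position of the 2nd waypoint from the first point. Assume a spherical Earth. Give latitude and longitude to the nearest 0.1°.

≈ 57.8°N, 136.7°W

Write both endpoints as unit vectors p₁, p₂ with components (cos φ cos λ, cos φ sin λ, sin φ).
The central angle between the endpoints is δ = arccos(p₁·p₂) ≈ 1.129 rad (64.7°).
Interpolate at f = 2/5 with slerp weights a = sin((1−f)δ)/sin δ ≈ 0.693, b = sin(fδ)/sin δ ≈ 0.483.
p = a·p₁ + b·p₂ ≈ (-0.388, -0.366, 0.846); φ = arcsin(p_z) ≈ 57.76°, λ = atan2(p_y, p_x) ≈ -136.74°.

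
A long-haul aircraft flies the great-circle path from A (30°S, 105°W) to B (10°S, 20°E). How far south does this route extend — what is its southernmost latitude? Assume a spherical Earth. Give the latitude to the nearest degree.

≈ 40°S

The great circle lies in the plane with unit normal n̂ = (p₁ × p₂)/|p₁ × p₂|.
Here n̂_z ≈ +0.763; the vertex latitude is φ_max = arccos|n̂_z| ≈ 40.3°.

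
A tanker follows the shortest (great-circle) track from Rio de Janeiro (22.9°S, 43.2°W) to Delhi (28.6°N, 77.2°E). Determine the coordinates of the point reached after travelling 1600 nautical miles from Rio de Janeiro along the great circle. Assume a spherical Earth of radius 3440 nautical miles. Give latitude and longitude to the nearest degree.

Convert each endpoint to a unit vector on the sphere (x = cos φ cos λ, y = cos φ sin λ, z = sin φ).
The central angle between the endpoints is δ = arccos(p₁·p₂) ≈ 2.209 rad (126.6°). The total great-circle distance is δ·R ≈ 2.209 × 3440 ≈ 7598 nmi, so the target fraction is f = 1600/7598 ≈ 0.211.
Interpolate at f ≈ 0.211 with slerp weights a = sin((1−f)δ)/sin δ ≈ 1.226, b = sin(fδ)/sin δ ≈ 0.558.
p = a·p₁ + b·p₂ ≈ (0.932, -0.295, -0.210); φ = arcsin(p_z) ≈ -12.12°, λ = atan2(p_y, p_x) ≈ -17.58°.

≈ 12°S, 18°W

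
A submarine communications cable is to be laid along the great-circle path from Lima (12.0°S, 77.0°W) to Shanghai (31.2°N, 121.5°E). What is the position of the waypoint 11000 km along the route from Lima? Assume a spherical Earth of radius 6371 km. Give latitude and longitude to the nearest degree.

Convert each endpoint to a unit vector on the sphere (x = cos φ cos λ, y = cos φ sin λ, z = sin φ).
The central angle between the endpoints is δ = arccos(p₁·p₂) ≈ 2.693 rad (154.3°). The total great-circle distance is δ·R ≈ 2.693 × 6371 ≈ 17158 km, so the target fraction is f = 11000/17158 ≈ 0.641.
Interpolate at f ≈ 0.641 with slerp weights a = sin((1−f)δ)/sin δ ≈ 1.898, b = sin(fδ)/sin δ ≈ 2.279.
p = a·p₁ + b·p₂ ≈ (-0.601, -0.147, 0.786); φ = arcsin(p_z) ≈ 51.79°, λ = atan2(p_y, p_x) ≈ -166.22°.

≈ 52°N, 166°W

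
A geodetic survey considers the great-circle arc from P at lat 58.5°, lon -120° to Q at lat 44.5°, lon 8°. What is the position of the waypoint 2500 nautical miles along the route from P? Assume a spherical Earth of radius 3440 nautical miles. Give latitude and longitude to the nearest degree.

≈ lat 66°, lon -21°

Write both endpoints as unit vectors p₁, p₂ with components (cos φ cos λ, cos φ sin λ, sin φ).
The central angle between the endpoints is δ = arccos(p₁·p₂) ≈ 1.194 rad (68.4°). The total great-circle distance is δ·R ≈ 1.194 × 3440 ≈ 4106 nmi, so the target fraction is f = 2500/4106 ≈ 0.609.
Interpolate at f ≈ 0.609 with slerp weights a = sin((1−f)δ)/sin δ ≈ 0.484, b = sin(fδ)/sin δ ≈ 0.715.
p = a·p₁ + b·p₂ ≈ (0.378, -0.148, 0.914); φ = arcsin(p_z) ≈ 66.03°, λ = atan2(p_y, p_x) ≈ -21.39°.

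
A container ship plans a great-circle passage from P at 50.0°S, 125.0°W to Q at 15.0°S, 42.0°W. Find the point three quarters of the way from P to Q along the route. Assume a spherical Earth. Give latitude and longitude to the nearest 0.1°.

From cos δ = sin φ₁ sin φ₂ + cos φ₁ cos φ₂ cos Δλ, the central angle is δ ≈ 1.293 rad (74.1°).
Interpolate at f = 3/4 with slerp weights a = sin((1−f)δ)/sin δ ≈ 0.330, b = sin(fδ)/sin δ ≈ 0.858.
p = a·p₁ + b·p₂ ≈ (0.494, -0.728, -0.475); φ = arcsin(p_z) ≈ -28.36°, λ = atan2(p_y, p_x) ≈ -55.86°.

≈ 28.4°S, 55.9°W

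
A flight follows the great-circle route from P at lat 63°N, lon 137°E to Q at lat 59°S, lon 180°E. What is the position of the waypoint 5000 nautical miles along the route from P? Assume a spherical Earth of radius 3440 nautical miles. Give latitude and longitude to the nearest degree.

From cos δ = sin φ₁ sin φ₂ + cos φ₁ cos φ₂ cos Δλ, the central angle is δ ≈ 2.205 rad (126.4°). The total great-circle distance is δ·R ≈ 2.205 × 3440 ≈ 7586 nmi, so the target fraction is f = 5000/7586 ≈ 0.659.
Interpolate at f ≈ 0.659 with slerp weights a = sin((1−f)δ)/sin δ ≈ 0.848, b = sin(fδ)/sin δ ≈ 1.233.
p = a·p₁ + b·p₂ ≈ (-0.917, 0.263, -0.301); φ = arcsin(p_z) ≈ -17.54°, λ = atan2(p_y, p_x) ≈ 164.02°.

≈ lat 18°S, lon 164°E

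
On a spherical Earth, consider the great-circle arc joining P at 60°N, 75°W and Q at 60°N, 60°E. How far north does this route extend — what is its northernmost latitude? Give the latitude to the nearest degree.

≈ 78°N

The great circle lies in the plane with unit normal n̂ = (p₁ × p₂)/|p₁ × p₂|.
Here n̂_z ≈ +0.216; the vertex latitude is φ_max = arccos|n̂_z| ≈ 77.5°.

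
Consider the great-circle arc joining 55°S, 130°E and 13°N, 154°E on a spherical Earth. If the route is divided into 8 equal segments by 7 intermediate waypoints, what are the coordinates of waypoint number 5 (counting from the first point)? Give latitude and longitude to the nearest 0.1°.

≈ 12.8°S, 147.5°E

Write both endpoints as unit vectors p₁, p₂ with components (cos φ cos λ, cos φ sin λ, sin φ).
The central angle between the endpoints is δ = arccos(p₁·p₂) ≈ 1.238 rad (71.0°).
Interpolate at f = 5/8 with slerp weights a = sin((1−f)δ)/sin δ ≈ 0.474, b = sin(fδ)/sin δ ≈ 0.739.
p = a·p₁ + b·p₂ ≈ (-0.822, 0.524, -0.222); φ = arcsin(p_z) ≈ -12.81°, λ = atan2(p_y, p_x) ≈ 147.49°.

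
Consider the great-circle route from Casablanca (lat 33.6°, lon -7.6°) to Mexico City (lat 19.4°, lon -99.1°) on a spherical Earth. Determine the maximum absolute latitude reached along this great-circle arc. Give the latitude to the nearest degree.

The great circle lies in the plane with unit normal n̂ = (p₁ × p₂)/|p₁ × p₂|.
Here n̂_z ≈ -0.796; the vertex latitude is φ_max = arccos|n̂_z| ≈ 37.2°.
Check via Clairaut: cos φ_max = |cos φ₁| · sin C = cos(33.6°)·sin(72.9°) ≈ 0.796, again giving ≈ 37.2°.

≈ 37°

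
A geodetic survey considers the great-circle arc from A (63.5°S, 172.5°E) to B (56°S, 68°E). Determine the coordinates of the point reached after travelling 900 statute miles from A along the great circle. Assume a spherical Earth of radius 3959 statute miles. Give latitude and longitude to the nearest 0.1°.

Convert each endpoint to a unit vector on the sphere (x = cos φ cos λ, y = cos φ sin λ, z = sin φ).
The central angle between the endpoints is δ = arccos(p₁·p₂) ≈ 0.824 rad (47.2°). The total great-circle distance is δ·R ≈ 0.824 × 3959 ≈ 3261 mi, so the target fraction is f = 900/3261 ≈ 0.276.
Interpolate at f ≈ 0.276 with slerp weights a = sin((1−f)δ)/sin δ ≈ 0.766, b = sin(fδ)/sin δ ≈ 0.307.
p = a·p₁ + b·p₂ ≈ (-0.274, 0.204, -0.940); φ = arcsin(p_z) ≈ -70.02°, λ = atan2(p_y, p_x) ≈ 143.38°.

≈ (70.0°S, 143.4°E)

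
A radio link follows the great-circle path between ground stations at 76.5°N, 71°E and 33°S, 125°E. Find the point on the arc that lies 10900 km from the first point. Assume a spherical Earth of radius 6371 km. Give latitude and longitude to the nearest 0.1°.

≈ 16.8°S, 121.5°E

From cos δ = sin φ₁ sin φ₂ + cos φ₁ cos φ₂ cos Δλ, the central angle is δ ≈ 1.998 rad (114.5°). The total great-circle distance is δ·R ≈ 1.998 × 6371 ≈ 12731 km, so the target fraction is f = 10900/12731 ≈ 0.856.
Interpolate at f ≈ 0.856 with slerp weights a = sin((1−f)δ)/sin δ ≈ 0.311, b = sin(fδ)/sin δ ≈ 1.088.
p = a·p₁ + b·p₂ ≈ (-0.500, 0.816, -0.290); φ = arcsin(p_z) ≈ -16.85°, λ = atan2(p_y, p_x) ≈ 121.48°.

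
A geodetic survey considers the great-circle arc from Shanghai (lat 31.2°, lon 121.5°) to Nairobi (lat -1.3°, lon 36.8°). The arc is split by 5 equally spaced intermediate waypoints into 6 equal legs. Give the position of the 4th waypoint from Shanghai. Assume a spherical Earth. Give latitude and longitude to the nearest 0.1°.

≈ lat 13.3°, lon 61.7°

From cos δ = sin φ₁ sin φ₂ + cos φ₁ cos φ₂ cos Δλ, the central angle is δ ≈ 1.504 rad (86.1°).
Interpolate at f = 4/6 with slerp weights a = sin((1−f)δ)/sin δ ≈ 0.482, b = sin(fδ)/sin δ ≈ 0.845.
p = a·p₁ + b·p₂ ≈ (0.461, 0.857, 0.230); φ = arcsin(p_z) ≈ 13.31°, λ = atan2(p_y, p_x) ≈ 61.73°.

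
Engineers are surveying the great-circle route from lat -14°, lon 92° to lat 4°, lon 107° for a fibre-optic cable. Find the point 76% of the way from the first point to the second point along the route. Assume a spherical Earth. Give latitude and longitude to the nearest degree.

≈ lat 0°, lon 103°

Convert each endpoint to a unit vector on the sphere (x = cos φ cos λ, y = cos φ sin λ, z = sin φ).
The central angle between the endpoints is δ = arccos(p₁·p₂) ≈ 0.408 rad (23.4°).
Interpolate at f = 0.76 with slerp weights a = sin((1−f)δ)/sin δ ≈ 0.246, b = sin(fδ)/sin δ ≈ 0.769.
p = a·p₁ + b·p₂ ≈ (-0.233, 0.973, -0.006); φ = arcsin(p_z) ≈ -0.34°, λ = atan2(p_y, p_x) ≈ 103.45°.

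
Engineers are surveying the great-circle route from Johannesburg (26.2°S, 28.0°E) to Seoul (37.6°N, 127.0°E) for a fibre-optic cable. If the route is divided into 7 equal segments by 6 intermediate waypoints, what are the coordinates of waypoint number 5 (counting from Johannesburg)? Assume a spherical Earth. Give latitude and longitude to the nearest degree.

Write both endpoints as unit vectors p₁, p₂ with components (cos φ cos λ, cos φ sin λ, sin φ).
The central angle between the endpoints is δ = arccos(p₁·p₂) ≈ 1.961 rad (112.4°).
Interpolate at f = 5/7 with slerp weights a = sin((1−f)δ)/sin δ ≈ 0.575, b = sin(fδ)/sin δ ≈ 1.066.
p = a·p₁ + b·p₂ ≈ (-0.053, 0.916, 0.397); φ = arcsin(p_z) ≈ 23.36°, λ = atan2(p_y, p_x) ≈ 93.30°.

≈ 23°N, 93°E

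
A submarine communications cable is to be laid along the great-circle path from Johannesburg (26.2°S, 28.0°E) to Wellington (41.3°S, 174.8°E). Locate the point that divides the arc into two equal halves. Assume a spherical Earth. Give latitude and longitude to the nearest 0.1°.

Write both endpoints as unit vectors p₁, p₂ with components (cos φ cos λ, cos φ sin λ, sin φ).
The central angle between the endpoints is δ = arccos(p₁·p₂) ≈ 1.847 rad (105.8°).
Interpolate at f = 1/2 with slerp weights a = sin((1−f)δ)/sin δ ≈ 0.829, b = sin(fδ)/sin δ ≈ 0.829.
p = a·p₁ + b·p₂ ≈ (0.037, 0.406, -0.913); φ = arcsin(p_z) ≈ -65.96°, λ = atan2(p_y, p_x) ≈ 84.85°.

≈ (66.0°S, 84.9°E)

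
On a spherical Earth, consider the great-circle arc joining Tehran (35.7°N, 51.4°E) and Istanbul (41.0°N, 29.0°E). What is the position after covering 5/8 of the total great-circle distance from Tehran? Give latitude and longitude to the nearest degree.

Convert each endpoint to a unit vector on the sphere (x = cos φ cos λ, y = cos φ sin λ, z = sin φ).
The central angle between the endpoints is δ = arccos(p₁·p₂) ≈ 0.319 rad (18.3°).
Interpolate at f = 5/8 with slerp weights a = sin((1−f)δ)/sin δ ≈ 0.381, b = sin(fδ)/sin δ ≈ 0.632.
p = a·p₁ + b·p₂ ≈ (0.610, 0.473, 0.636); φ = arcsin(p_z) ≈ 39.52°, λ = atan2(p_y, p_x) ≈ 37.78°.

≈ 40°N, 38°E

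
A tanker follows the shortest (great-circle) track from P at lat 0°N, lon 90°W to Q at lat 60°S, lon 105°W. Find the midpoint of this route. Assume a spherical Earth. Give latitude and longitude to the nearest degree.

Write both endpoints as unit vectors p₁, p₂ with components (cos φ cos λ, cos φ sin λ, sin φ).
The central angle between the endpoints is δ = arccos(p₁·p₂) ≈ 1.067 rad (61.1°).
Interpolate at f = 1/2 with slerp weights a = sin((1−f)δ)/sin δ ≈ 0.581, b = sin(fδ)/sin δ ≈ 0.581.
p = a·p₁ + b·p₂ ≈ (-0.075, -0.861, -0.503); φ = arcsin(p_z) ≈ -30.19°, λ = atan2(p_y, p_x) ≈ -94.99°.

≈ lat 30°S, lon 95°W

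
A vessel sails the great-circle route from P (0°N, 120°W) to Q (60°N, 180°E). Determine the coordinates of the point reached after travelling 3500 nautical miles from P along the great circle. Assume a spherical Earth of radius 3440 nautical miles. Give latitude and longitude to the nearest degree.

Convert each endpoint to a unit vector on the sphere (x = cos φ cos λ, y = cos φ sin λ, z = sin φ).
The central angle between the endpoints is δ = arccos(p₁·p₂) ≈ 1.318 rad (75.5°). The total great-circle distance is δ·R ≈ 1.318 × 3440 ≈ 4534 nmi, so the target fraction is f = 3500/4534 ≈ 0.772.
Interpolate at f ≈ 0.772 with slerp weights a = sin((1−f)δ)/sin δ ≈ 0.306, b = sin(fδ)/sin δ ≈ 0.879.
p = a·p₁ + b·p₂ ≈ (-0.592, -0.265, 0.761); φ = arcsin(p_z) ≈ 49.55°, λ = atan2(p_y, p_x) ≈ -155.90°.

≈ (50°N, 156°W)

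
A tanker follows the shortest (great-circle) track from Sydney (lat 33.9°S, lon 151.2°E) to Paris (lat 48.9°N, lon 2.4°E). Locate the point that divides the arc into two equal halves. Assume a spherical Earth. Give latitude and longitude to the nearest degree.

Convert each endpoint to a unit vector on the sphere (x = cos φ cos λ, y = cos φ sin λ, z = sin φ).
The central angle between the endpoints is δ = arccos(p₁·p₂) ≈ 2.662 rad (152.5°).
Interpolate at f = 1/2 with slerp weights a = sin((1−f)δ)/sin δ ≈ 2.104, b = sin(fδ)/sin δ ≈ 2.104.
p = a·p₁ + b·p₂ ≈ (-0.148, 0.899, 0.412); φ = arcsin(p_z) ≈ 24.33°, λ = atan2(p_y, p_x) ≈ 99.37°.

≈ lat 24°N, lon 99°E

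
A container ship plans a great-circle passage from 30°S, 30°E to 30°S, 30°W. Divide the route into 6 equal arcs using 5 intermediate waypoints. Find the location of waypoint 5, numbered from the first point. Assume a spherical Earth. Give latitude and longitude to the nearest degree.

Convert each endpoint to a unit vector on the sphere (x = cos φ cos λ, y = cos φ sin λ, z = sin φ).
The central angle between the endpoints is δ = arccos(p₁·p₂) ≈ 0.896 rad (51.3°).
Interpolate at f = 5/6 with slerp weights a = sin((1−f)δ)/sin δ ≈ 0.191, b = sin(fδ)/sin δ ≈ 0.870.
p = a·p₁ + b·p₂ ≈ (0.795, -0.294, -0.530); φ = arcsin(p_z) ≈ -32.02°, λ = atan2(p_y, p_x) ≈ -20.30°.

≈ 32°S, 20°W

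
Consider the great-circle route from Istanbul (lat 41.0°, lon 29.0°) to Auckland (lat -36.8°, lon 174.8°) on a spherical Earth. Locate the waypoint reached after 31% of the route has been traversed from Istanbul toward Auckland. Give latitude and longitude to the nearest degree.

From cos δ = sin φ₁ sin φ₂ + cos φ₁ cos φ₂ cos Δλ, the central angle is δ ≈ 2.674 rad (153.2°).
Interpolate at f = 0.31 with slerp weights a = sin((1−f)δ)/sin δ ≈ 2.137, b = sin(fδ)/sin δ ≈ 1.637.
p = a·p₁ + b·p₂ ≈ (0.105, 0.901, 0.421); φ = arcsin(p_z) ≈ 24.93°, λ = atan2(p_y, p_x) ≈ 83.33°.

≈ lat 25°, lon 83°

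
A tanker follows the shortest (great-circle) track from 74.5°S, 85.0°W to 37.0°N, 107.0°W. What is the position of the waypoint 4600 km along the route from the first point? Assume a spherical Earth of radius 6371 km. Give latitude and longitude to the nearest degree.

≈ 34°S, 100°W

The haversine formula gives a central angle δ ≈ 1.963 rad (112.5°) between the endpoints. The total great-circle distance is δ·R ≈ 1.963 × 6371 ≈ 12505 km, so the target fraction is f = 4600/12505 ≈ 0.368.
Interpolate at f ≈ 0.368 with slerp weights a = sin((1−f)δ)/sin δ ≈ 1.024, b = sin(fδ)/sin δ ≈ 0.715.
p = a·p₁ + b·p₂ ≈ (-0.143, -0.819, -0.556); φ = arcsin(p_z) ≈ -33.78°, λ = atan2(p_y, p_x) ≈ -99.92°.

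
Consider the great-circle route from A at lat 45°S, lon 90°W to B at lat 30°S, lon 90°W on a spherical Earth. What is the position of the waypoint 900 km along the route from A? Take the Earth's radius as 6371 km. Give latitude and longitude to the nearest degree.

Write both endpoints as unit vectors p₁, p₂ with components (cos φ cos λ, cos φ sin λ, sin φ).
The central angle between the endpoints is δ = arccos(p₁·p₂) ≈ 0.262 rad (15.0°). The total great-circle distance is δ·R ≈ 0.262 × 6371 ≈ 1668 km, so the target fraction is f = 900/1668 ≈ 0.540.
Interpolate at f ≈ 0.540 with slerp weights a = sin((1−f)δ)/sin δ ≈ 0.465, b = sin(fδ)/sin δ ≈ 0.544.
p = a·p₁ + b·p₂ ≈ (0.000, -0.800, -0.601); φ = arcsin(p_z) ≈ -36.91°, λ = atan2(p_y, p_x) ≈ -90.00°.

≈ lat 37°S, lon 90°W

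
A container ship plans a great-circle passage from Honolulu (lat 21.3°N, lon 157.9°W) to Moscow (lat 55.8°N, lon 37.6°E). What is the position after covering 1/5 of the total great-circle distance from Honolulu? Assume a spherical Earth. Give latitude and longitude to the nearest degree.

≈ lat 41°N, lon 162°W

Convert each endpoint to a unit vector on the sphere (x = cos φ cos λ, y = cos φ sin λ, z = sin φ).
The central angle between the endpoints is δ = arccos(p₁·p₂) ≈ 1.776 rad (101.8°).
Interpolate at f = 1/5 with slerp weights a = sin((1−f)δ)/sin δ ≈ 1.010, b = sin(fδ)/sin δ ≈ 0.355.
p = a·p₁ + b·p₂ ≈ (-0.714, -0.232, 0.661); φ = arcsin(p_z) ≈ 41.36°, λ = atan2(p_y, p_x) ≈ -161.98°.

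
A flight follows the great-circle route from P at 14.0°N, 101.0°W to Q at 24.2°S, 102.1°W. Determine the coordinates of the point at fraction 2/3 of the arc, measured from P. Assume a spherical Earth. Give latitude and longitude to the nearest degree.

≈ 11°S, 102°W

Convert each endpoint to a unit vector on the sphere (x = cos φ cos λ, y = cos φ sin λ, z = sin φ).
The central angle between the endpoints is δ = arccos(p₁·p₂) ≈ 0.667 rad (38.2°).
Interpolate at f = 2/3 with slerp weights a = sin((1−f)δ)/sin δ ≈ 0.356, b = sin(fδ)/sin δ ≈ 0.695.
p = a·p₁ + b·p₂ ≈ (-0.199, -0.960, -0.199); φ = arcsin(p_z) ≈ -11.47°, λ = atan2(p_y, p_x) ≈ -101.71°.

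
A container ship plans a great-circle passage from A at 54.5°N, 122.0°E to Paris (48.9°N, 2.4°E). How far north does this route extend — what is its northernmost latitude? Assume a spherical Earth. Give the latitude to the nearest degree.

The great circle lies in the plane with unit normal n̂ = (p₁ × p₂)/|p₁ × p₂|.
Here n̂_z ≈ -0.367; the vertex latitude is φ_max = arccos|n̂_z| ≈ 68.5°.
Check via Clairaut: cos φ_max = |cos φ₁| · sin C = cos(54.5°)·sin(39.2°) ≈ 0.367, again giving ≈ 68.5°.

≈ 68°N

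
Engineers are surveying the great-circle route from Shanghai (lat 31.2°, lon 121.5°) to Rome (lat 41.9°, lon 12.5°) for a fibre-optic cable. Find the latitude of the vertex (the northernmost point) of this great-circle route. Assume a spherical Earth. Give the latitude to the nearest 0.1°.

≈ 52.6°

The great circle lies in the plane with unit normal n̂ = (p₁ × p₂)/|p₁ × p₂|.
Here n̂_z ≈ -0.608; the vertex latitude is φ_max = arccos|n̂_z| ≈ 52.6°.
Check via Clairaut: cos φ_max = |cos φ₁| · sin C = cos(31.2°)·sin(45.3°) ≈ 0.608, again giving ≈ 52.6°.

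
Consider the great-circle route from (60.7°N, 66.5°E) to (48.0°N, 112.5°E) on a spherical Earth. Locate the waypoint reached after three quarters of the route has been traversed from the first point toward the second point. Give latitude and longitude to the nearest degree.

≈ (53°N, 104°E)

From cos δ = sin φ₁ sin φ₂ + cos φ₁ cos φ₂ cos Δλ, the central angle is δ ≈ 0.504 rad (28.9°).
Interpolate at f = 3/4 with slerp weights a = sin((1−f)δ)/sin δ ≈ 0.260, b = sin(fδ)/sin δ ≈ 0.764.
p = a·p₁ + b·p₂ ≈ (-0.145, 0.589, 0.795); φ = arcsin(p_z) ≈ 52.64°, λ = atan2(p_y, p_x) ≈ 103.82°.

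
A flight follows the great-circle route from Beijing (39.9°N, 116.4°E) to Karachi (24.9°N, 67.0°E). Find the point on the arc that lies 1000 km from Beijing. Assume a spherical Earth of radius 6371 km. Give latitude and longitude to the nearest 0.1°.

≈ (38.6°N, 104.9°E)

From cos δ = sin φ₁ sin φ₂ + cos φ₁ cos φ₂ cos Δλ, the central angle is δ ≈ 0.763 rad (43.7°). The total great-circle distance is δ·R ≈ 0.763 × 6371 ≈ 4860 km, so the target fraction is f = 1000/4860 ≈ 0.206.
Interpolate at f ≈ 0.206 with slerp weights a = sin((1−f)δ)/sin δ ≈ 0.824, b = sin(fδ)/sin δ ≈ 0.226.
p = a·p₁ + b·p₂ ≈ (-0.201, 0.755, 0.624); φ = arcsin(p_z) ≈ 38.60°, λ = atan2(p_y, p_x) ≈ 104.90°.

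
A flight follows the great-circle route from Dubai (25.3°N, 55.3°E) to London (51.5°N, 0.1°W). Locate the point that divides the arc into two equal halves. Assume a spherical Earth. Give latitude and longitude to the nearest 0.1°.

≈ 41.7°N, 33.1°E

From cos δ = sin φ₁ sin φ₂ + cos φ₁ cos φ₂ cos Δλ, the central angle is δ ≈ 0.858 rad (49.2°).
Interpolate at f = 1/2 with slerp weights a = sin((1−f)δ)/sin δ ≈ 0.550, b = sin(fδ)/sin δ ≈ 0.550.
p = a·p₁ + b·p₂ ≈ (0.625, 0.408, 0.665); φ = arcsin(p_z) ≈ 41.70°, λ = atan2(p_y, p_x) ≈ 33.13°.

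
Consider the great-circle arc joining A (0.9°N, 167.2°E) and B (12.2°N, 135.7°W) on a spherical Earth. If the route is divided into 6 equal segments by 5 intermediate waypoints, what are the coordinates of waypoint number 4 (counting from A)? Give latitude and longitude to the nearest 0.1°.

≈ (9.3°N, 155.1°W)

Write both endpoints as unit vectors p₁, p₂ with components (cos φ cos λ, cos φ sin λ, sin φ).
The central angle between the endpoints is δ = arccos(p₁·p₂) ≈ 1.007 rad (57.7°).
Interpolate at f = 4/6 with slerp weights a = sin((1−f)δ)/sin δ ≈ 0.390, b = sin(fδ)/sin δ ≈ 0.736.
p = a·p₁ + b·p₂ ≈ (-0.895, -0.416, 0.162); φ = arcsin(p_z) ≈ 9.30°, λ = atan2(p_y, p_x) ≈ -155.06°.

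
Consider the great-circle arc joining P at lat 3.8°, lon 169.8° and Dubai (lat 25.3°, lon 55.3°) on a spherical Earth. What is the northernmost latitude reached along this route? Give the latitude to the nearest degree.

The great circle lies in the plane with unit normal n̂ = (p₁ × p₂)/|p₁ × p₂|.
Here n̂_z ≈ -0.875; the vertex latitude is φ_max = arccos|n̂_z| ≈ 29.0°.
Check via Clairaut: cos φ_max = |cos φ₁| · sin C = cos(3.8°)·sin(61.3°) ≈ 0.875, again giving ≈ 29.0°.

≈ 29°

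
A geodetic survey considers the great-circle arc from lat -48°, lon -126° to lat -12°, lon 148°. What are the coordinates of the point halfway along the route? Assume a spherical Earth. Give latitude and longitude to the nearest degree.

≈ lat -38°, lon -179°

Convert each endpoint to a unit vector on the sphere (x = cos φ cos λ, y = cos φ sin λ, z = sin φ).
The central angle between the endpoints is δ = arccos(p₁·p₂) ≈ 1.369 rad (78.5°).
Interpolate at f = 1/2 with slerp weights a = sin((1−f)δ)/sin δ ≈ 0.645, b = sin(fδ)/sin δ ≈ 0.645.
p = a·p₁ + b·p₂ ≈ (-0.789, -0.015, -0.614); φ = arcsin(p_z) ≈ -37.87°, λ = atan2(p_y, p_x) ≈ -178.92°.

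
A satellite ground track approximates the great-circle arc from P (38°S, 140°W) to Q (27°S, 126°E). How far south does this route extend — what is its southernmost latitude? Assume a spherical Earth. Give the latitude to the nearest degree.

≈ 44°S

The great circle lies in the plane with unit normal n̂ = (p₁ × p₂)/|p₁ × p₂|.
Here n̂_z ≈ -0.720; the vertex latitude is φ_max = arccos|n̂_z| ≈ 44.0°.
Check via Clairaut: cos φ_max = |cos φ₁| · sin C = cos(38.0°)·sin(114.0°) ≈ 0.720, again giving ≈ 44.0°.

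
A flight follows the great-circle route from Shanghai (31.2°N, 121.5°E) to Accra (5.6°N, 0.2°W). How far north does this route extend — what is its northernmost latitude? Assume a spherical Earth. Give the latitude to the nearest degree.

≈ 38°N

The great circle lies in the plane with unit normal n̂ = (p₁ × p₂)/|p₁ × p₂|.
Here n̂_z ≈ -0.789; the vertex latitude is φ_max = arccos|n̂_z| ≈ 37.9°.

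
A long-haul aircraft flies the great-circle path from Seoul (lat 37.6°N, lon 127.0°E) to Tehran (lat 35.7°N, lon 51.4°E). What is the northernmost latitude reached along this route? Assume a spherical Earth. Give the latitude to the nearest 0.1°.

≈ 43.3°N

The great circle lies in the plane with unit normal n̂ = (p₁ × p₂)/|p₁ × p₂|.
Here n̂_z ≈ -0.728; the vertex latitude is φ_max = arccos|n̂_z| ≈ 43.3°.
Check via Clairaut: cos φ_max = |cos φ₁| · sin C = cos(37.6°)·sin(66.7°) ≈ 0.728, again giving ≈ 43.3°.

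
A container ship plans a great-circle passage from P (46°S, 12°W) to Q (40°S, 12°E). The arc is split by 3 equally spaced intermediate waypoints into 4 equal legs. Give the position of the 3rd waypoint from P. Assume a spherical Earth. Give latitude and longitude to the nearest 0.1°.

≈ (42.0°S, 6.5°E)

The haversine formula gives a central angle δ ≈ 0.322 rad (18.5°) between the endpoints.
Interpolate at f = 3/4 with slerp weights a = sin((1−f)δ)/sin δ ≈ 0.254, b = sin(fδ)/sin δ ≈ 0.756.
p = a·p₁ + b·p₂ ≈ (0.739, 0.084, -0.669); φ = arcsin(p_z) ≈ -41.96°, λ = atan2(p_y, p_x) ≈ 6.46°.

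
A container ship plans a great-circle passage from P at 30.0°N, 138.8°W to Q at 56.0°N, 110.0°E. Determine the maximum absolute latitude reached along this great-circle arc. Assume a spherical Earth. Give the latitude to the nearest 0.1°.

The great circle lies in the plane with unit normal n̂ = (p₁ × p₂)/|p₁ × p₂|.
Here n̂_z ≈ -0.465; the vertex latitude is φ_max = arccos|n̂_z| ≈ 62.3°.
Check via Clairaut: cos φ_max = |cos φ₁| · sin C = cos(30.0°)·sin(32.5°) ≈ 0.465, again giving ≈ 62.3°.

≈ 62.3°N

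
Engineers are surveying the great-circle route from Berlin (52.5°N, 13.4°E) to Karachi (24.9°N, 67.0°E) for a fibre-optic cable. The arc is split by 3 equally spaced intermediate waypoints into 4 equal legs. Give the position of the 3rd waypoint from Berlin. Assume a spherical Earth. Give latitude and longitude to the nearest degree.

≈ 34°N, 57°E

Convert each endpoint to a unit vector on the sphere (x = cos φ cos λ, y = cos φ sin λ, z = sin φ).
The central angle between the endpoints is δ = arccos(p₁·p₂) ≈ 0.848 rad (48.6°).
Interpolate at f = 3/4 with slerp weights a = sin((1−f)δ)/sin δ ≈ 0.281, b = sin(fδ)/sin δ ≈ 0.792.
p = a·p₁ + b·p₂ ≈ (0.447, 0.701, 0.556); φ = arcsin(p_z) ≈ 33.78°, λ = atan2(p_y, p_x) ≈ 57.48°.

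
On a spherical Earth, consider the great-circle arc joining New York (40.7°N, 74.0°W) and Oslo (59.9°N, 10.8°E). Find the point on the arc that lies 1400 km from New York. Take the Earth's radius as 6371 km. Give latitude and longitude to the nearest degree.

≈ 50°N, 62°W

From cos δ = sin φ₁ sin φ₂ + cos φ₁ cos φ₂ cos Δλ, the central angle is δ ≈ 0.929 rad (53.2°). The total great-circle distance is δ·R ≈ 0.929 × 6371 ≈ 5919 km, so the target fraction is f = 1400/5919 ≈ 0.237.
Interpolate at f ≈ 0.237 with slerp weights a = sin((1−f)δ)/sin δ ≈ 0.813, b = sin(fδ)/sin δ ≈ 0.272.
p = a·p₁ + b·p₂ ≈ (0.304, -0.567, 0.766); φ = arcsin(p_z) ≈ 49.96°, λ = atan2(p_y, p_x) ≈ -61.80°.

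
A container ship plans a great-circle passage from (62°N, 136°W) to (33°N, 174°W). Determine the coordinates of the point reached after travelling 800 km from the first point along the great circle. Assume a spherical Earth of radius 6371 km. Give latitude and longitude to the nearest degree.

≈ (58°N, 147°W)

Convert each endpoint to a unit vector on the sphere (x = cos φ cos λ, y = cos φ sin λ, z = sin φ).
The central angle between the endpoints is δ = arccos(p₁·p₂) ≈ 0.658 rad (37.7°). The total great-circle distance is δ·R ≈ 0.658 × 6371 ≈ 4193 km, so the target fraction is f = 800/4193 ≈ 0.191.
Interpolate at f ≈ 0.191 with slerp weights a = sin((1−f)δ)/sin δ ≈ 0.830, b = sin(fδ)/sin δ ≈ 0.205.
p = a·p₁ + b·p₂ ≈ (-0.451, -0.289, 0.844); φ = arcsin(p_z) ≈ 57.62°, λ = atan2(p_y, p_x) ≈ -147.39°.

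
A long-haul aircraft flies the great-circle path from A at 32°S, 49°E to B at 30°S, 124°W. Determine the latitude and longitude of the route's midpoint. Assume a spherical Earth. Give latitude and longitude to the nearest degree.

From cos δ = sin φ₁ sin φ₂ + cos φ₁ cos φ₂ cos Δλ, the central angle is δ ≈ 2.053 rad (117.6°).
Interpolate at f = 1/2 with slerp weights a = sin((1−f)δ)/sin δ ≈ 0.966, b = sin(fδ)/sin δ ≈ 0.966.
p = a·p₁ + b·p₂ ≈ (0.070, -0.075, -0.995); φ = arcsin(p_z) ≈ -84.11°, λ = atan2(p_y, p_x) ≈ -47.23°.

≈ 84°S, 47°W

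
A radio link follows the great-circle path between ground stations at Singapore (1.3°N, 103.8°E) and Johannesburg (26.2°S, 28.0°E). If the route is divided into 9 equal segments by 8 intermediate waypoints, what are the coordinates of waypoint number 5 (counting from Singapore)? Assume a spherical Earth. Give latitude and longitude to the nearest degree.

Write both endpoints as unit vectors p₁, p₂ with components (cos φ cos λ, cos φ sin λ, sin φ).
The central angle between the endpoints is δ = arccos(p₁·p₂) ≈ 1.359 rad (77.9°).
Interpolate at f = 5/9 with slerp weights a = sin((1−f)δ)/sin δ ≈ 0.581, b = sin(fδ)/sin δ ≈ 0.701.
p = a·p₁ + b·p₂ ≈ (0.417, 0.859, -0.296); φ = arcsin(p_z) ≈ -17.24°, λ = atan2(p_y, p_x) ≈ 64.12°.

≈ (17°S, 64°E)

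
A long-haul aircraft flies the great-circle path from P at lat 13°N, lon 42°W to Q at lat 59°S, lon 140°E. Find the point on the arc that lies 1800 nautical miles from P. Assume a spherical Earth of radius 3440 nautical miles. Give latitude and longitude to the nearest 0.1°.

≈ lat 17.0°S, lon 42.7°W

Convert each endpoint to a unit vector on the sphere (x = cos φ cos λ, y = cos φ sin λ, z = sin φ).
The central angle between the endpoints is δ = arccos(p₁·p₂) ≈ 2.338 rad (134.0°). The total great-circle distance is δ·R ≈ 2.338 × 3440 ≈ 8044 nmi, so the target fraction is f = 1800/8044 ≈ 0.224.
Interpolate at f ≈ 0.224 with slerp weights a = sin((1−f)δ)/sin δ ≈ 1.348, b = sin(fδ)/sin δ ≈ 0.694.
p = a·p₁ + b·p₂ ≈ (0.702, -0.649, -0.292); φ = arcsin(p_z) ≈ -16.97°, λ = atan2(p_y, p_x) ≈ -42.75°.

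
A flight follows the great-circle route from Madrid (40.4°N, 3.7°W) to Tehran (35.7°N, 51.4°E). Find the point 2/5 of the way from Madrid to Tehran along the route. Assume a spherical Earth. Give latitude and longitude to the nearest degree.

≈ (42°N, 19°E)

The haversine formula gives a central angle δ ≈ 0.749 rad (42.9°) between the endpoints.
Interpolate at f = 2/5 with slerp weights a = sin((1−f)δ)/sin δ ≈ 0.638, b = sin(fδ)/sin δ ≈ 0.433.
p = a·p₁ + b·p₂ ≈ (0.705, 0.244, 0.667); φ = arcsin(p_z) ≈ 41.80°, λ = atan2(p_y, p_x) ≈ 19.09°.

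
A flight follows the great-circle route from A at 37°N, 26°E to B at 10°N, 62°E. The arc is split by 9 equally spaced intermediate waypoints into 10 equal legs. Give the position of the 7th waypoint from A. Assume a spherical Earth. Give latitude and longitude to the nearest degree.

Convert each endpoint to a unit vector on the sphere (x = cos φ cos λ, y = cos φ sin λ, z = sin φ).
The central angle between the endpoints is δ = arccos(p₁·p₂) ≈ 0.737 rad (42.2°).
Interpolate at f = 7/10 with slerp weights a = sin((1−f)δ)/sin δ ≈ 0.326, b = sin(fδ)/sin δ ≈ 0.734.
p = a·p₁ + b·p₂ ≈ (0.574, 0.752, 0.324); φ = arcsin(p_z) ≈ 18.89°, λ = atan2(p_y, p_x) ≈ 52.68°.

≈ 19°N, 53°E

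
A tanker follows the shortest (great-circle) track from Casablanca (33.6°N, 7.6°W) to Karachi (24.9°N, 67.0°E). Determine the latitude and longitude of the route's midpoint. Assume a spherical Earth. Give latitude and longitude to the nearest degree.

≈ 35°N, 32°E

Convert each endpoint to a unit vector on the sphere (x = cos φ cos λ, y = cos φ sin λ, z = sin φ).
The central angle between the endpoints is δ = arccos(p₁·p₂) ≈ 1.122 rad (64.3°).
Interpolate at f = 1/2 with slerp weights a = sin((1−f)δ)/sin δ ≈ 0.591, b = sin(fδ)/sin δ ≈ 0.591.
p = a·p₁ + b·p₂ ≈ (0.697, 0.428, 0.575); φ = arcsin(p_z) ≈ 35.13°, λ = atan2(p_y, p_x) ≈ 31.56°.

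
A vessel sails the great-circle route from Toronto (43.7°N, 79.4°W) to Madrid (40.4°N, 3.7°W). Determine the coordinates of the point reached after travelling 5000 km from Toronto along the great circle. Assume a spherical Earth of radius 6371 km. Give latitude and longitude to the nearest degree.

From cos δ = sin φ₁ sin φ₂ + cos φ₁ cos φ₂ cos Δλ, the central angle is δ ≈ 0.947 rad (54.3°). The total great-circle distance is δ·R ≈ 0.947 × 6371 ≈ 6036 km, so the target fraction is f = 5000/6036 ≈ 0.828.
Interpolate at f ≈ 0.828 with slerp weights a = sin((1−f)δ)/sin δ ≈ 0.199, b = sin(fδ)/sin δ ≈ 0.870.
p = a·p₁ + b·p₂ ≈ (0.688, -0.184, 0.702); φ = arcsin(p_z) ≈ 44.58°, λ = atan2(p_y, p_x) ≈ -15.01°.

≈ 45°N, 15°W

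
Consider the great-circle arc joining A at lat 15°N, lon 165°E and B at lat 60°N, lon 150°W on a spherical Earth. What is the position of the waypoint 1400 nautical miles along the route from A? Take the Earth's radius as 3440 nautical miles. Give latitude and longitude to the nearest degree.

≈ lat 36°N, lon 177°E

From cos δ = sin φ₁ sin φ₂ + cos φ₁ cos φ₂ cos Δλ, the central angle is δ ≈ 0.970 rad (55.6°). The total great-circle distance is δ·R ≈ 0.970 × 3440 ≈ 3335 nmi, so the target fraction is f = 1400/3335 ≈ 0.420.
Interpolate at f ≈ 0.420 with slerp weights a = sin((1−f)δ)/sin δ ≈ 0.647, b = sin(fδ)/sin δ ≈ 0.480.
p = a·p₁ + b·p₂ ≈ (-0.811, 0.042, 0.583); φ = arcsin(p_z) ≈ 35.67°, λ = atan2(p_y, p_x) ≈ 177.06°.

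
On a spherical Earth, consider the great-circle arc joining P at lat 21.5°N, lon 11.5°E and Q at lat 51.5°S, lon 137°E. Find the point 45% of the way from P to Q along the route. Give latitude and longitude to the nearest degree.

The haversine formula gives a central angle δ ≈ 2.244 rad (128.5°) between the endpoints.
Interpolate at f = 0.45 with slerp weights a = sin((1−f)δ)/sin δ ≈ 1.207, b = sin(fδ)/sin δ ≈ 1.083.
p = a·p₁ + b·p₂ ≈ (0.607, 0.683, -0.405); φ = arcsin(p_z) ≈ -23.89°, λ = atan2(p_y, p_x) ≈ 48.37°.

≈ lat 24°S, lon 48°E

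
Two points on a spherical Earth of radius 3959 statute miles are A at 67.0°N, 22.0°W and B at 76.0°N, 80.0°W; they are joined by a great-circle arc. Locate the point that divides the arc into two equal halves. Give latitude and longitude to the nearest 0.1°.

≈ 73.6°N, 43.6°W

The haversine formula gives a central angle δ ≈ 0.339 rad (19.4°) between the endpoints.
Interpolate at f = 1/2 with slerp weights a = sin((1−f)δ)/sin δ ≈ 0.507, b = sin(fδ)/sin δ ≈ 0.507.
p = a·p₁ + b·p₂ ≈ (0.205, -0.195, 0.959); φ = arcsin(p_z) ≈ 73.56°, λ = atan2(p_y, p_x) ≈ -43.57°.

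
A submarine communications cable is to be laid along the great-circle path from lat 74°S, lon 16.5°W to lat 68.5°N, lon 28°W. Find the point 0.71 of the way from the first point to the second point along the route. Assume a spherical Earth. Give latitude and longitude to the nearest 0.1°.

Write both endpoints as unit vectors p₁, p₂ with components (cos φ cos λ, cos φ sin λ, sin φ).
The central angle between the endpoints is δ = arccos(p₁·p₂) ≈ 2.490 rad (142.7°).
Interpolate at f = 0.71 with slerp weights a = sin((1−f)δ)/sin δ ≈ 1.091, b = sin(fδ)/sin δ ≈ 1.618.
p = a·p₁ + b·p₂ ≈ (0.812, -0.364, 0.457); φ = arcsin(p_z) ≈ 27.18°, λ = atan2(p_y, p_x) ≈ -24.14°.

≈ lat 27.2°N, lon 24.1°W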